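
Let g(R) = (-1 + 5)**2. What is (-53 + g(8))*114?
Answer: -4218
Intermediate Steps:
g(R) = 16 (g(R) = 4**2 = 16)
(-53 + g(8))*114 = (-53 + 16)*114 = -37*114 = -4218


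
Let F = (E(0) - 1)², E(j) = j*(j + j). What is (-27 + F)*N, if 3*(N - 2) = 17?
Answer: -598/3 ≈ -199.33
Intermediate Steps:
N = 23/3 (N = 2 + (⅓)*17 = 2 + 17/3 = 23/3 ≈ 7.6667)
E(j) = 2*j² (E(j) = j*(2*j) = 2*j²)
F = 1 (F = (2*0² - 1)² = (2*0 - 1)² = (0 - 1)² = (-1)² = 1)
(-27 + F)*N = (-27 + 1)*(23/3) = -26*23/3 = -598/3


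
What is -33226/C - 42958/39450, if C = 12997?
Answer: -934545413/256365825 ≈ -3.6454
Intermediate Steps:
-33226/C - 42958/39450 = -33226/12997 - 42958/39450 = -33226*1/12997 - 42958*1/39450 = -33226/12997 - 21479/19725 = -934545413/256365825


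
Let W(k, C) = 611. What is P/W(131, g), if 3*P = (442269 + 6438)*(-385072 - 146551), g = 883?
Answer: -79514320487/611 ≈ -1.3014e+8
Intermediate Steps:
P = -79514320487 (P = ((442269 + 6438)*(-385072 - 146551))/3 = (448707*(-531623))/3 = (⅓)*(-238542961461) = -79514320487)
P/W(131, g) = -79514320487/611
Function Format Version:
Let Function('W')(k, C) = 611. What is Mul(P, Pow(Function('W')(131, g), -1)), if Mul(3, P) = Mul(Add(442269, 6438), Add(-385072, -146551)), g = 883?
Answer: Rational(-79514320487, 611) ≈ -1.3014e+8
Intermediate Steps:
P = -79514320487 (P = Mul(Rational(1, 3), Mul(Add(442269, 6438), Add(-385072, -146551))) = Mul(Rational(1, 3), Mul(448707, -531623)) = Mul(Rational(1, 3), -238542961461) = -79514320487)
Mul(P, Pow(Function('W')(131, g), -1)) = Mul(-79514320487, Pow(611, -1)) = Mul(-79514320487, Rational(1, 611)) = Rational(-79514320487, 611)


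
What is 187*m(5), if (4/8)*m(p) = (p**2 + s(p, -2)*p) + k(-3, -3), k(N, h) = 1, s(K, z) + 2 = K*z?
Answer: -12716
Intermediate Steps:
s(K, z) = -2 + K*z
m(p) = 2 + 2*p**2 + 2*p*(-2 - 2*p) (m(p) = 2*((p**2 + (-2 + p*(-2))*p) + 1) = 2*((p**2 + (-2 - 2*p)*p) + 1) = 2*((p**2 + p*(-2 - 2*p)) + 1) = 2*(1 + p**2 + p*(-2 - 2*p)) = 2 + 2*p**2 + 2*p*(-2 - 2*p))
187*m(5) = 187*(2 - 4*5 - 2*5**2) = 187*(2 - 20 - 2*25) = 187*(2 - 20 - 50) = 187*(-68) = -12716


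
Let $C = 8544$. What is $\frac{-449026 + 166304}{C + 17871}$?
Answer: $- \frac{282722}{26415} \approx -10.703$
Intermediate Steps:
$\frac{-449026 + 166304}{C + 17871} = \frac{-449026 + 166304}{8544 + 17871} = - \frac{282722}{26415}$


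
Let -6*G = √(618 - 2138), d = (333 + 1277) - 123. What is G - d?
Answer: -1487 - 2*I*√95/3 ≈ -1487.0 - 6.4979*I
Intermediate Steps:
d = 1487 (d = 1610 - 123 = 1487)
G = -2*I*√95/3 (G = -√(618 - 2138)/6 = -2*I*√95/3 ≈ -6.4979*I)
G - d = -2*I*√95/3 - 1*1487 = -2*I*√95/3 - 1487 = -1487 - 2*I*√95/3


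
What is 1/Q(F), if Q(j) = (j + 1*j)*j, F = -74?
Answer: 1/10952 ≈ 9.1308e-5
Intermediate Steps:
Q(j) = 2*j² (Q(j) = (j + j)*j = (2*j)*j = 2*j²)
1/Q(F) = 1/(2*(-74)²) = 1/(2*5476) = 1/10952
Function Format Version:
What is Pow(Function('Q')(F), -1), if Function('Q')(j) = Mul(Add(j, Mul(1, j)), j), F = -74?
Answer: Rational(1, 10952) ≈ 9.1308e-5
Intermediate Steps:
Function('Q')(j) = Mul(2, Pow(j, 2)) (Function('Q')(j) = Mul(Add(j, j), j) = Mul(Mul(2, j), j) = Mul(2, Pow(j, 2)))
Pow(Function('Q')(F), -1) = Pow(Mul(2, Pow(-74, 2)), -1) = Pow(Mul(2, 5476), -1) = Pow(10952, -1) = Rational(1, 10952)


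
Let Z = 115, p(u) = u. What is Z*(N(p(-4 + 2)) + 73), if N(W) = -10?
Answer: 7245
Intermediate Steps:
Z*(N(p(-4 + 2)) + 73) = 115*(-10 + 73) = 115*63 = 7245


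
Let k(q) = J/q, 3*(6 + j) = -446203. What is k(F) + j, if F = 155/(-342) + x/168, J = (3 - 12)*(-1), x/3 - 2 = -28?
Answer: -1960378129/13179 ≈ -1.4875e+5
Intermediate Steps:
j = -446221/3 (j = -6 + (1/3)*(-446203) = -6 - 446203/3 = -446221/3 ≈ -1.4874e+5)
x = -78 (x = 6 + 3*(-28) = 6 - 84 = -78)
J = 9 (J = -9*(-1) = 9)
F = -4393/4788 (F = 155/(-342) - 78/168 = 155*(-1/342) - 78*1/168 = -155/342 - 13/28 = -4393/4788 ≈ -0.91750)
k(q) = 9/q
k(F) + j = 9/(-4393/4788) - 446221/3 = 9*(-4788/4393) - 446221/3 = -43092/4393 - 446221/3 = -1960378129/13179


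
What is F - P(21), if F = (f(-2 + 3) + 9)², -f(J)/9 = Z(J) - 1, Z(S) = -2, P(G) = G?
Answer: 1275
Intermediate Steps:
f(J) = 27 (f(J) = -9*(-2 - 1) = -9*(-3) = 27)
F = 1296 (F = (27 + 9)² = 36² = 1296)
F - P(21) = 1296 - 1*21 = 1296 - 21 = 1275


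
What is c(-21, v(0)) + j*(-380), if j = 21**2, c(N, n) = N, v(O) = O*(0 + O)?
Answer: -167601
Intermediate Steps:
v(O) = O**2 (v(O) = O*O = O**2)
j = 441
c(-21, v(0)) + j*(-380) = -21 + 441*(-380) = -21 - 167580 = -167601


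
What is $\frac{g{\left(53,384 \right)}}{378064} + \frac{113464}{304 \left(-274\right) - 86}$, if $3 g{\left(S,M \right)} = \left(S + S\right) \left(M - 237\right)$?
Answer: $- \frac{816607069}{606225624} \approx -1.347$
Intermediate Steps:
$g{\left(S,M \right)} = \frac{2 S \left(-237 + M\right)}{3}$ ($g{\left(S,M \right)} = \frac{\left(S + S\right) \left(M - 237\right)}{3} = \frac{2 S \left(-237 + M\right)}{3}$)
$\frac{g{\left(53,384 \right)}}{378064} + \frac{113464}{304 \left(-274\right) - 86} = \frac{\frac{2}{3} \cdot 53 \left(-237 + 384\right)}{378064} + \frac{113464}{304 \left(-274\right) - 86} = \frac{2}{3} \cdot 53 \cdot 147 \cdot \frac{1}{378064} + \frac{113464}{-83296 - 86} = 5194 \cdot \frac{1}{378064} + \frac{113464}{-83382} = \frac{2597}{189032} + 113464 \left(- \frac{1}{83382}\right) = \frac{2597}{189032} - \frac{4364}{3207} = - \frac{816607069}{606225624}$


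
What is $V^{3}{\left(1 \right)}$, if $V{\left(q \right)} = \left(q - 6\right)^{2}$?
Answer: $15625$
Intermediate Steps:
$V{\left(q \right)} = \left(-6 + q\right)^{2}$ ($V{\left(q \right)} = \left(q - 6\right)^{2} = \left(-6 + q\right)^{2}$)
$V^{3}{\left(1 \right)} = \left(\left(-6 + 1\right)^{2}\right)^{3} = \left(\left(-5\right)^{2}\right)^{3} = 25^{3} = 15625$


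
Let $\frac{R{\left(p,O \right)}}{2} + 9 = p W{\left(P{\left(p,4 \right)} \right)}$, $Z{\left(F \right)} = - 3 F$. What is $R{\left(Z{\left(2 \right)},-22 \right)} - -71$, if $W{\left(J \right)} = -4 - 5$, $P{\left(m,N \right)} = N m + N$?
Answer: $161$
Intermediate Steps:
$P{\left(m,N \right)} = N + N m$
$W{\left(J \right)} = -9$
$R{\left(p,O \right)} = -18 - 18 p$ ($R{\left(p,O \right)} = -18 + 2 p \left(-9\right) = -18 + 2 \left(- 9 p\right) = -18 - 18 p$)
$R{\left(Z{\left(2 \right)},-22 \right)} - -71 = \left(-18 - 18 \left(\left(-3\right) 2\right)\right) - -71 = \left(-18 - -108\right) + 71 = \left(-18 + 108\right) + 71 = 90 + 71 = 161$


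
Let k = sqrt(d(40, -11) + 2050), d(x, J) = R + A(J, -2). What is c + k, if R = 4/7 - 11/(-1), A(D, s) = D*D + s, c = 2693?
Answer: 2693 + 12*sqrt(742)/7 ≈ 2739.7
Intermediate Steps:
A(D, s) = s + D**2 (A(D, s) = D**2 + s = s + D**2)
R = 81/7 (R = 4*(1/7) - 11*(-1) = 4/7 + 11 = 81/7 ≈ 11.571)
d(x, J) = 67/7 + J**2 (d(x, J) = 81/7 + (-2 + J**2) = 67/7 + J**2)
k = 12*sqrt(742)/7 (k = sqrt((67/7 + (-11)**2) + 2050) = sqrt((67/7 + 121) + 2050) = sqrt(914/7 + 2050) = sqrt(15264/7) = 12*sqrt(742)/7 ≈ 46.697)
c + k = 2693 + 12*sqrt(742)/7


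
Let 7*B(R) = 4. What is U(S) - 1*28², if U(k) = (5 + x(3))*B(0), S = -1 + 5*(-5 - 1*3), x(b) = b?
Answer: -5456/7 ≈ -779.43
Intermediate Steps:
B(R) = 4/7 (B(R) = (⅐)*4 = 4/7)
S = -41 (S = -1 + 5*(-5 - 3) = -1 + 5*(-8) = -1 - 40 = -41)
U(k) = 32/7 (U(k) = (5 + 3)*(4/7) = 8*(4/7) = 32/7)
U(S) - 1*28² = 32/7 - 1*28² = 32/7 - 1*784 = 32/7 - 784 = -5456/7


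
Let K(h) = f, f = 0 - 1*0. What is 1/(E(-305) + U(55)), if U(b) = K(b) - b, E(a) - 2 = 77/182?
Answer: -26/1367 ≈ -0.019020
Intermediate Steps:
E(a) = 63/26 (E(a) = 2 + 77/182 = 2 + 77*(1/182) = 2 + 11/26 = 63/26)
f = 0 (f = 0 + 0 = 0)
K(h) = 0
U(b) = -b (U(b) = 0 - b = -b)
1/(E(-305) + U(55)) = 1/(63/26 - 1*55) = 1/(63/26 - 55) = 1/(-1367/26) = -26/1367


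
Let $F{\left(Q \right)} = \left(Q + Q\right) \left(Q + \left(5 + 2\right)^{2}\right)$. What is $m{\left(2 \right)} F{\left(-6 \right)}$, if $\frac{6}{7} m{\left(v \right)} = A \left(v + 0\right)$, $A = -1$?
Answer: $1204$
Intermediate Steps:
$m{\left(v \right)} = - \frac{7 v}{6}$ ($m{\left(v \right)} = \frac{7 \left(- (v + 0)\right)}{6} = \frac{7 \left(- v\right)}{6} = - \frac{7 v}{6}$)
$F{\left(Q \right)} = 2 Q \left(49 + Q\right)$ ($F{\left(Q \right)} = 2 Q \left(Q + 7^{2}\right) = 2 Q \left(Q + 49\right) = 2 Q \left(49 + Q\right)$)
$m{\left(2 \right)} F{\left(-6 \right)} = \left(- \frac{7}{6}\right) 2 \cdot 2 \left(-6\right) \left(49 - 6\right) = - \frac{7 \cdot 2 \left(-6\right) 43}{3} = \left(- \frac{7}{3}\right) \left(-516\right) = 1204$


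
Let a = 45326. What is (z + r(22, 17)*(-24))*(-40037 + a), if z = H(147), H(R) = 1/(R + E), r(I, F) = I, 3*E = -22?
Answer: -1170080181/419 ≈ -2.7926e+6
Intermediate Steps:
E = -22/3 (E = (1/3)*(-22) = -22/3 ≈ -7.3333)
H(R) = 1/(-22/3 + R) (H(R) = 1/(R - 22/3) = 1/(-22/3 + R))
z = 3/419 (z = 3/(-22 + 3*147) = 3/(-22 + 441) = 3/419 ≈ 0.0071599)
(z + r(22, 17)*(-24))*(-40037 + a) = (3/419 + 22*(-24))*(-40037 + 45326) = (3/419 - 528)*5289 = -221229/419*5289 = -1170080181/419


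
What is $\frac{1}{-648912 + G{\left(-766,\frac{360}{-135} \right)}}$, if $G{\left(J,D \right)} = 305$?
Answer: $- \frac{1}{648607} \approx -1.5418 \cdot 10^{-6}$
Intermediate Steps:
$\frac{1}{-648912 + G{\left(-766,\frac{360}{-135} \right)}} = \frac{1}{-648912 + 305} = \frac{1}{-648607} = - \frac{1}{648607}$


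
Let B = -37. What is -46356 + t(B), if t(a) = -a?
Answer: -46319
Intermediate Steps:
-46356 + t(B) = -46356 - 1*(-37) = -46356 + 37 = -46319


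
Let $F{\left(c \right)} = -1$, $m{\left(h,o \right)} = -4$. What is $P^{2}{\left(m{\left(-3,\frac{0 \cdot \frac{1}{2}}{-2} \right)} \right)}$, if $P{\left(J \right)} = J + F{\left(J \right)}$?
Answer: $25$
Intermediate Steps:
$P{\left(J \right)} = -1 + J$ ($P{\left(J \right)} = J - 1 = -1 + J$)
$P^{2}{\left(m{\left(-3,\frac{0 \cdot \frac{1}{2}}{-2} \right)} \right)} = \left(-1 - 4\right)^{2} = \left(-5\right)^{2} = 25$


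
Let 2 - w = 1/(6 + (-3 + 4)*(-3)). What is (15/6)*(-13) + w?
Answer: -185/6 ≈ -30.833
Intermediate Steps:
w = 5/3 (w = 2 - 1/(6 + (-3 + 4)*(-3)) = 2 - 1/(6 + 1*(-3)) = 2 - 1/(6 - 3) = 2 - 1/3 = 2 - 1*⅓ = 2 - ⅓ = 5/3 ≈ 1.6667)
(15/6)*(-13) + w = (15/6)*(-13) + 5/3 = (15*(⅙))*(-13) + 5/3 = (5/2)*(-13) + 5/3 = -65/2 + 5/3 = -185/6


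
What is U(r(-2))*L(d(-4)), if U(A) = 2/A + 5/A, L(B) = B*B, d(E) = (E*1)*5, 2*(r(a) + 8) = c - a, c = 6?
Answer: -700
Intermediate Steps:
r(a) = -5 - a/2 (r(a) = -8 + (6 - a)/2 = -8 + (3 - a/2) = -5 - a/2)
d(E) = 5*E (d(E) = E*5 = 5*E)
L(B) = B²
U(A) = 7/A
U(r(-2))*L(d(-4)) = (7/(-5 - ½*(-2)))*(5*(-4))² = (7/(-5 + 1))*(-20)² = (7/(-4))*400 = (7*(-¼))*400 = -7/4*400 = -700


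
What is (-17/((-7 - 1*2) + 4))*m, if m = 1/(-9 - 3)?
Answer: -17/60 ≈ -0.28333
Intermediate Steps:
m = -1/12 (m = 1/(-12) = -1/12 ≈ -0.083333)
(-17/((-7 - 1*2) + 4))*m = -17/((-7 - 1*2) + 4)*(-1/12) = -17/((-7 - 2) + 4)*(-1/12) = -17/(-9 + 4)*(-1/12) = -17/(-5)*(-1/12) = -17*(-1/5)*(-1/12) = (17/5)*(-1/12) = -17/60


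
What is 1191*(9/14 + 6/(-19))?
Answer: 103617/266 ≈ 389.54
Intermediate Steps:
1191*(9/14 + 6/(-19)) = 1191*(9*(1/14) + 6*(-1/19)) = 1191*(9/14 - 6/19) = 1191*(87/266) = 103617/266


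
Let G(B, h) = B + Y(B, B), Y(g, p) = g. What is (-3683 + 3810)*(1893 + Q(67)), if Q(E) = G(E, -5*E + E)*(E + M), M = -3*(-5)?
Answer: 1635887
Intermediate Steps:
G(B, h) = 2*B (G(B, h) = B + B = 2*B)
M = 15 (M = -3*(-5) = 15)
Q(E) = 2*E*(15 + E) (Q(E) = (2*E)*(E + 15) = (2*E)*(15 + E) = 2*E*(15 + E))
(-3683 + 3810)*(1893 + Q(67)) = (-3683 + 3810)*(1893 + 2*67*(15 + 67)) = 127*(1893 + 2*67*82) = 127*(1893 + 10988) = 127*12881 = 1635887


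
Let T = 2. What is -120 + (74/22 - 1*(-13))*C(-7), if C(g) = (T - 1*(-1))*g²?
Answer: 25140/11 ≈ 2285.5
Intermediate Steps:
C(g) = 3*g² (C(g) = (2 - 1*(-1))*g² = (2 + 1)*g² = 3*g²)
-120 + (74/22 - 1*(-13))*C(-7) = -120 + (74/22 - 1*(-13))*(3*(-7)²) = -120 + (74*(1/22) + 13)*(3*49) = -120 + (37/11 + 13)*147 = -120 + (180/11)*147 = -120 + 26460/11 = 25140/11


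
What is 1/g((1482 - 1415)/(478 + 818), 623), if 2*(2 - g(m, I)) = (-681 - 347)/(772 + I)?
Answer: 1395/3304 ≈ 0.42222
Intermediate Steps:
g(m, I) = 2 + 514/(772 + I) (g(m, I) = 2 - (-681 - 347)/(2*(772 + I)) = 2 - (-514)/(772 + I) = 2 + 514/(772 + I))
1/g((1482 - 1415)/(478 + 818), 623) = 1/(2*(1029 + 623)/(772 + 623)) = 1/(2*1652/1395) = 1/(2*(1/1395)*1652) = 1/(3304/1395) = 1395/3304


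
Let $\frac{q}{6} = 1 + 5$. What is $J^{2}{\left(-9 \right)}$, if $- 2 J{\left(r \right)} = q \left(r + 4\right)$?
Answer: $8100$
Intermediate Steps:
$q = 36$ ($q = 6 \left(1 + 5\right) = 6 \cdot 6 = 36$)
$J{\left(r \right)} = -72 - 18 r$ ($J{\left(r \right)} = - \frac{36 \left(r + 4\right)}{2} = - \frac{36 \left(4 + r\right)}{2} = - \frac{144 + 36 r}{2} = -72 - 18 r$)
$J^{2}{\left(-9 \right)} = \left(-72 - -162\right)^{2} = \left(-72 + 162\right)^{2} = 90^{2} = 8100$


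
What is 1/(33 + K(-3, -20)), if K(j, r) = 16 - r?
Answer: 1/69 ≈ 0.014493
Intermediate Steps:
1/(33 + K(-3, -20)) = 1/(33 + (16 - 1*(-20))) = 1/(33 + (16 + 20)) = 1/(33 + 36) = 1/69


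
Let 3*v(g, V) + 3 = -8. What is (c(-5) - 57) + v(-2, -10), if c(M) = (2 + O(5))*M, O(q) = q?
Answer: -287/3 ≈ -95.667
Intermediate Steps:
v(g, V) = -11/3 (v(g, V) = -1 + (⅓)*(-8) = -1 - 8/3 = -11/3)
c(M) = 7*M (c(M) = (2 + 5)*M = 7*M)
(c(-5) - 57) + v(-2, -10) = (7*(-5) - 57) - 11/3 = (-35 - 57) - 11/3 = -92 - 11/3 = -287/3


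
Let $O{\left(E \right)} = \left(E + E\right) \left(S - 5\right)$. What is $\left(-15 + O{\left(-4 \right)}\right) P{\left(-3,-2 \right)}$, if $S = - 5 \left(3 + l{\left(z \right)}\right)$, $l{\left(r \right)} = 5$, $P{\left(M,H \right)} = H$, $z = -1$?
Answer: $-690$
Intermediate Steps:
$S = -40$ ($S = - 5 \left(3 + 5\right) = \left(-5\right) 8 = -40$)
$O{\left(E \right)} = - 90 E$ ($O{\left(E \right)} = \left(E + E\right) \left(-40 - 5\right) = 2 E \left(-45\right) = - 90 E$)
$\left(-15 + O{\left(-4 \right)}\right) P{\left(-3,-2 \right)} = \left(-15 - -360\right) \left(-2\right) = \left(-15 + 360\right) \left(-2\right) = 345 \left(-2\right) = -690$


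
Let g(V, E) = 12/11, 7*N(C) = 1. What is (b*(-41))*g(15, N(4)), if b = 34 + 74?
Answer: -53136/11 ≈ -4830.5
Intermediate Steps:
N(C) = 1/7 (N(C) = (1/7)*1 = 1/7)
g(V, E) = 12/11 (g(V, E) = 12*(1/11) = 12/11)
b = 108
(b*(-41))*g(15, N(4)) = (108*(-41))*(12/11) = -4428*12/11 = -53136/11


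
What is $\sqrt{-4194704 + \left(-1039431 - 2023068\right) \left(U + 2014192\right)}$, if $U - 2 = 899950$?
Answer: $4 i \sqrt{557785455035} \approx 2.9874 \cdot 10^{6} i$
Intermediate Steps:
$U = 899952$ ($U = 2 + 899950 = 899952$)
$\sqrt{-4194704 + \left(-1039431 - 2023068\right) \left(U + 2014192\right)} = \sqrt{-4194704 + \left(-1039431 - 2023068\right) \left(899952 + 2014192\right)} = \sqrt{-4194704 - 8924563085856} = \sqrt{-8924567280560} = 4 i \sqrt{557785455035}$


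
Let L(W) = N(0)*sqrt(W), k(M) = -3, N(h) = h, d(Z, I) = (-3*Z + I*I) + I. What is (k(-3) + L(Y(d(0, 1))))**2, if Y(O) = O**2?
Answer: 9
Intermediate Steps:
d(Z, I) = I + I**2 - 3*Z (d(Z, I) = (-3*Z + I**2) + I = (I**2 - 3*Z) + I = I + I**2 - 3*Z)
L(W) = 0 (L(W) = 0*sqrt(W) = 0)
(k(-3) + L(Y(d(0, 1))))**2 = (-3 + 0)**2 = (-3)**2 = 9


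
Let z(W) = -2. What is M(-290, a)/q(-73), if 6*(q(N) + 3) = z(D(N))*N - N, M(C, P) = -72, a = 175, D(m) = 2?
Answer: -144/67 ≈ -2.1493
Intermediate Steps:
q(N) = -3 - N/2 (q(N) = -3 + (-2*N - N)/6 = -3 + (-3*N)/6 = -3 - N/2)
M(-290, a)/q(-73) = -72/(-3 - ½*(-73)) = -72/(-3 + 73/2) = -72/67/2 = -72*2/67 = -144/67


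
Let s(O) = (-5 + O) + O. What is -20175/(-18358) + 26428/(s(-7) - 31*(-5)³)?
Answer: 70370003/8848556 ≈ 7.9527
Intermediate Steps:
s(O) = -5 + 2*O
-20175/(-18358) + 26428/(s(-7) - 31*(-5)³) = -20175/(-18358) + 26428/((-5 + 2*(-7)) - 31*(-5)³) = -20175*(-1/18358) + 26428/((-5 - 14) - 31*(-125)) = 20175/18358 + 26428/(-19 + 3875) = 20175/18358 + 26428/3856 = 20175/18358 + 26428*(1/3856) = 20175/18358 + 6607/964 = 70370003/8848556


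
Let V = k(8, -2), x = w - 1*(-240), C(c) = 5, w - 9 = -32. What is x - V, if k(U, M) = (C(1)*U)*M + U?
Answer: 289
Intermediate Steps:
w = -23 (w = 9 - 32 = -23)
x = 217 (x = -23 - 1*(-240) = -23 + 240 = 217)
k(U, M) = U + 5*M*U (k(U, M) = (5*U)*M + U = 5*M*U + U = U + 5*M*U)
V = -72 (V = 8*(1 + 5*(-2)) = 8*(1 - 10) = 8*(-9) = -72)
x - V = 217 - 1*(-72) = 217 + 72 = 289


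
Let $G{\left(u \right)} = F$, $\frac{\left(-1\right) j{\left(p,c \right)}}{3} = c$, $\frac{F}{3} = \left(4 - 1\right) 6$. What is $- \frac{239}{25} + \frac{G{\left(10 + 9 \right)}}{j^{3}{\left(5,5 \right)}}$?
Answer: $- \frac{1197}{125} \approx -9.576$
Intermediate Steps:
$F = 54$ ($F = 3 \left(4 - 1\right) 6 = 3 \cdot 3 \cdot 6 = 3 \cdot 18 = 54$)
$j{\left(p,c \right)} = - 3 c$
$G{\left(u \right)} = 54$
$- \frac{239}{25} + \frac{G{\left(10 + 9 \right)}}{j^{3}{\left(5,5 \right)}} = - \frac{239}{25} + \frac{54}{\left(\left(-3\right) 5\right)^{3}} = \left(-239\right) \frac{1}{25} + \frac{54}{\left(-15\right)^{3}} = - \frac{239}{25} + \frac{54}{-3375} = - \frac{239}{25} + 54 \left(- \frac{1}{3375}\right) = - \frac{239}{25} - \frac{2}{125} = - \frac{1197}{125}$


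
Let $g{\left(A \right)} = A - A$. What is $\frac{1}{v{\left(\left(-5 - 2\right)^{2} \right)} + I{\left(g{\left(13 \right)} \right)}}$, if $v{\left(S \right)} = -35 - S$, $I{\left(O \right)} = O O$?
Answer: $- \frac{1}{84} \approx -0.011905$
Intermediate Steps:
$g{\left(A \right)} = 0$
$I{\left(O \right)} = O^{2}$
$\frac{1}{v{\left(\left(-5 - 2\right)^{2} \right)} + I{\left(g{\left(13 \right)} \right)}} = \frac{1}{\left(-35 - \left(-5 - 2\right)^{2}\right) + 0^{2}} = \frac{1}{\left(-35 - \left(-7\right)^{2}\right) + 0} = \frac{1}{\left(-35 - 49\right) + 0} = \frac{1}{-84 + 0} = \frac{1}{-84} = - \frac{1}{84}$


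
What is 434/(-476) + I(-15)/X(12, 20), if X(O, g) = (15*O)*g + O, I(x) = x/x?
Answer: -55969/61404 ≈ -0.91149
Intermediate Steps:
I(x) = 1
X(O, g) = O + 15*O*g (X(O, g) = 15*O*g + O = O + 15*O*g)
434/(-476) + I(-15)/X(12, 20) = 434/(-476) + 1/(12*(1 + 15*20)) = 434*(-1/476) + 1/(12*(1 + 300)) = -31/34 + 1/(12*301) = -31/34 + 1/3612 = -55969/61404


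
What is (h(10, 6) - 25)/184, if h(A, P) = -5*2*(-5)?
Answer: 25/184 ≈ 0.13587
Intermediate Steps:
h(A, P) = 50 (h(A, P) = -10*(-5) = 50)
(h(10, 6) - 25)/184 = (50 - 25)/184 = (1/184)*25 = 25/184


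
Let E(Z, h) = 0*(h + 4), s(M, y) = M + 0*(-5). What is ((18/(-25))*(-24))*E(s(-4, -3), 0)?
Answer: 0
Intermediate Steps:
s(M, y) = M (s(M, y) = M + 0 = M)
E(Z, h) = 0 (E(Z, h) = 0*(4 + h) = 0)
((18/(-25))*(-24))*E(s(-4, -3), 0) = ((18/(-25))*(-24))*0 = ((18*(-1/25))*(-24))*0 = -18/25*(-24)*0 = (432/25)*0 = 0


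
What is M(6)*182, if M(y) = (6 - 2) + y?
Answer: 1820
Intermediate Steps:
M(y) = 4 + y
M(6)*182 = (4 + 6)*182 = 10*182 = 1820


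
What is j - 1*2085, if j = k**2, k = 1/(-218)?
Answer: -99087539/47524 ≈ -2085.0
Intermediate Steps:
k = -1/218 ≈ -0.0045872
j = 1/47524 (j = (-1/218)**2 = 1/47524 ≈ 2.1042e-5)
j - 1*2085 = 1/47524 - 1*2085 = 1/47524 - 2085 = -99087539/47524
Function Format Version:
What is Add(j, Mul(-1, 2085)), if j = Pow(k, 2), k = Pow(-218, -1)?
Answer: Rational(-99087539, 47524) ≈ -2085.0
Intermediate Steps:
k = Rational(-1, 218) ≈ -0.0045872
j = Rational(1, 47524) (j = Pow(Rational(-1, 218), 2) = Rational(1, 47524) ≈ 2.1042e-5)
Add(j, Mul(-1, 2085)) = Add(Rational(1, 47524), Mul(-1, 2085)) = Add(Rational(1, 47524), -2085) = Rational(-99087539, 47524)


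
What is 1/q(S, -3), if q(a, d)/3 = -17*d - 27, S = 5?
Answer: 1/72 ≈ 0.013889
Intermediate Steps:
q(a, d) = -81 - 51*d (q(a, d) = 3*(-17*d - 27) = 3*(-27 - 17*d) = -81 - 51*d)
1/q(S, -3) = 1/(-81 - 51*(-3)) = 1/(-81 + 153) = 1/72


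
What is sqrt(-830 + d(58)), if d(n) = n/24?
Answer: I*sqrt(29793)/6 ≈ 28.768*I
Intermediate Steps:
d(n) = n/24 (d(n) = n*(1/24) = n/24)
sqrt(-830 + d(58)) = sqrt(-830 + (1/24)*58) = sqrt(-830 + 29/12) = sqrt(-9931/12) = I*sqrt(29793)/6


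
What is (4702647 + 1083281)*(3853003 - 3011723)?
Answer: 4867585507840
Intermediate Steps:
(4702647 + 1083281)*(3853003 - 3011723) = 5785928*841280 = 4867585507840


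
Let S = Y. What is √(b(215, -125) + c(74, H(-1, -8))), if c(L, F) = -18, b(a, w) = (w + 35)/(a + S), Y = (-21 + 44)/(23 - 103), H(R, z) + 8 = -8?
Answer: 27*I*√7454818/17177 ≈ 4.2918*I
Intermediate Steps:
H(R, z) = -16 (H(R, z) = -8 - 8 = -16)
Y = -23/80 (Y = 23/(-80) = 23*(-1/80) = -23/80 ≈ -0.28750)
S = -23/80 ≈ -0.28750
b(a, w) = (35 + w)/(-23/80 + a) (b(a, w) = (w + 35)/(a - 23/80) = (35 + w)/(-23/80 + a))
√(b(215, -125) + c(74, H(-1, -8))) = √(80*(35 - 125)/(-23 + 80*215) - 18) = √(80*(-90)/(-23 + 17200) - 18) = √(80*(-90)/17177 - 18) = √(80*(1/17177)*(-90) - 18) = √(-7200/17177 - 18) = √(-316386/17177) = 27*I*√7454818/17177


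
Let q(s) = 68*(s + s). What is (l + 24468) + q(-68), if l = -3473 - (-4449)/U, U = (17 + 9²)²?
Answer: 112822637/9604 ≈ 11747.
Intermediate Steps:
q(s) = 136*s (q(s) = 68*(2*s) = 136*s)
U = 9604 (U = (17 + 81)² = 98² = 9604)
l = -33350243/9604 (l = -3473 - (-4449)/9604 = -3473 - 1*(-4449/9604) = -3473 + 4449/9604 = -33350243/9604 ≈ -3472.5)
(l + 24468) + q(-68) = (-33350243/9604 + 24468) + 136*(-68) = 201640429/9604 - 9248 = 112822637/9604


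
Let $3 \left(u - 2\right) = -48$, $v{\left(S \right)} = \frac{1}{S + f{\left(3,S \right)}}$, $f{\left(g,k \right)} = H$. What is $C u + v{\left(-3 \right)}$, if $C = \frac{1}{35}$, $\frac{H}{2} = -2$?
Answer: $- \frac{19}{35} \approx -0.54286$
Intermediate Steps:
$H = -4$ ($H = 2 \left(-2\right) = -4$)
$f{\left(g,k \right)} = -4$
$v{\left(S \right)} = \frac{1}{-4 + S}$ ($v{\left(S \right)} = \frac{1}{S - 4} = \frac{1}{-4 + S}$)
$C = \frac{1}{35} \approx 0.028571$
$u = -14$ ($u = 2 + \frac{1}{3} \left(-48\right) = 2 - 16 = -14$)
$C u + v{\left(-3 \right)} = \frac{1}{35} \left(-14\right) + \frac{1}{-4 - 3} = - \frac{2}{5} + \frac{1}{-7} = - \frac{2}{5} - \frac{1}{7} = - \frac{19}{35}$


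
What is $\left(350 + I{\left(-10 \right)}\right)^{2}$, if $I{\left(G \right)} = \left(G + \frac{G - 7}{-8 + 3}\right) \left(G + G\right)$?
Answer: $232324$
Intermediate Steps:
$I{\left(G \right)} = 2 G \left(\frac{7}{5} + \frac{4 G}{5}\right)$ ($I{\left(G \right)} = \left(G + \frac{-7 + G}{-5}\right) 2 G = \left(G + \left(-7 + G\right) \left(- \frac{1}{5}\right)\right) 2 G = \left(G - \left(- \frac{7}{5} + \frac{G}{5}\right)\right) 2 G = \left(\frac{7}{5} + \frac{4 G}{5}\right) 2 G = 2 G \left(\frac{7}{5} + \frac{4 G}{5}\right)$)
$\left(350 + I{\left(-10 \right)}\right)^{2} = \left(350 + \frac{2}{5} \left(-10\right) \left(7 + 4 \left(-10\right)\right)\right)^{2} = \left(350 + \frac{2}{5} \left(-10\right) \left(7 - 40\right)\right)^{2} = \left(350 + \frac{2}{5} \left(-10\right) \left(-33\right)\right)^{2} = \left(350 + 132\right)^{2} = 482^{2} = 232324$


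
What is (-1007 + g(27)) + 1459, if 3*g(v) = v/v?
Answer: 1357/3 ≈ 452.33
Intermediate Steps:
g(v) = ⅓ (g(v) = (v/v)/3 = (⅓)*1 = ⅓)
(-1007 + g(27)) + 1459 = (-1007 + ⅓) + 1459 = -3020/3 + 1459 = 1357/3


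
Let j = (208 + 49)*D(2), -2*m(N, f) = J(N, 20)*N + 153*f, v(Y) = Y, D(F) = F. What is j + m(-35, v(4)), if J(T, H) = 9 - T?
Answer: 978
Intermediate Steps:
m(N, f) = -153*f/2 - N*(9 - N)/2 (m(N, f) = -((9 - N)*N + 153*f)/2 = -(N*(9 - N) + 153*f)/2 = -(153*f + N*(9 - N))/2 = -153*f/2 - N*(9 - N)/2)
j = 514 (j = (208 + 49)*2 = 257*2 = 514)
j + m(-35, v(4)) = 514 + (-153/2*4 + (½)*(-35)*(-9 - 35)) = 514 + (-306 + (½)*(-35)*(-44)) = 514 + (-306 + 770) = 514 + 464 = 978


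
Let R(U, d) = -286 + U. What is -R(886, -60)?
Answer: -600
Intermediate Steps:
-R(886, -60) = -(-286 + 886) = -1*600 = -600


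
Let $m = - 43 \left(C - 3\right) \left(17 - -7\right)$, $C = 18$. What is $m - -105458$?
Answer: $89978$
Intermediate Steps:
$m = -15480$ ($m = - 43 \left(18 - 3\right) \left(17 - -7\right) = - 43 \left(18 - 3\right) \left(17 + 7\right) = \left(-43\right) 15 \cdot 24 = \left(-645\right) 24 = -15480$)
$m - -105458 = -15480 - -105458 = -15480 + 105458 = 89978$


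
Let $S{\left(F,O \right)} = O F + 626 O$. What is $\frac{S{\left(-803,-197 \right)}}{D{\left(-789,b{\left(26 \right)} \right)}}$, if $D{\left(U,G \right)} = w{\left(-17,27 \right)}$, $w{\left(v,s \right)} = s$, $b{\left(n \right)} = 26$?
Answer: $\frac{11623}{9} \approx 1291.4$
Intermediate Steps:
$S{\left(F,O \right)} = 626 O + F O$ ($S{\left(F,O \right)} = F O + 626 O = 626 O + F O$)
$D{\left(U,G \right)} = 27$
$\frac{S{\left(-803,-197 \right)}}{D{\left(-789,b{\left(26 \right)} \right)}} = \frac{\left(-197\right) \left(626 - 803\right)}{27} = \left(-197\right) \left(-177\right) \frac{1}{27} = 34869 \cdot \frac{1}{27} = \frac{11623}{9}$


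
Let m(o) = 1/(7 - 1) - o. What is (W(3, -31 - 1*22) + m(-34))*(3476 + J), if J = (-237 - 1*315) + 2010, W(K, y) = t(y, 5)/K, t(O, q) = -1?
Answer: 500801/3 ≈ 1.6693e+5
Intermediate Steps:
W(K, y) = -1/K
m(o) = ⅙ - o (m(o) = 1/6 - o = ⅙ - o)
J = 1458 (J = (-237 - 315) + 2010 = -552 + 2010 = 1458)
(W(3, -31 - 1*22) + m(-34))*(3476 + J) = (-1/3 + (⅙ - 1*(-34)))*(3476 + 1458) = (-1*⅓ + (⅙ + 34))*4934 = (-⅓ + 205/6)*4934 = (203/6)*4934 = 500801/3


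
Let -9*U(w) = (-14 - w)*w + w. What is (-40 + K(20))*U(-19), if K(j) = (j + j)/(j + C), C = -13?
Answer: -3040/7 ≈ -434.29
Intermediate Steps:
K(j) = 2*j/(-13 + j) (K(j) = (j + j)/(j - 13) = (2*j)/(-13 + j) = 2*j/(-13 + j))
U(w) = -w/9 - w*(-14 - w)/9 (U(w) = -((-14 - w)*w + w)/9 = -(w*(-14 - w) + w)/9 = -(w + w*(-14 - w))/9 = -w/9 - w*(-14 - w)/9)
(-40 + K(20))*U(-19) = (-40 + 2*20/(-13 + 20))*((1/9)*(-19)*(13 - 19)) = (-40 + 2*20/7)*((1/9)*(-19)*(-6)) = (-40 + 2*20*(1/7))*(38/3) = (-40 + 40/7)*(38/3) = -240/7*38/3 = -3040/7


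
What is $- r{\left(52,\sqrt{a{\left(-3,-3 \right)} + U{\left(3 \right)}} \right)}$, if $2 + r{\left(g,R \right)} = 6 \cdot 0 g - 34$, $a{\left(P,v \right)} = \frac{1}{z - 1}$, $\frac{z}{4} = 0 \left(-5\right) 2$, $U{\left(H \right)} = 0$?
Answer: $36$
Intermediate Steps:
$z = 0$ ($z = 4 \cdot 0 \left(-5\right) 2 = 4 \cdot 0 \cdot 2 = 4 \cdot 0 = 0$)
$a{\left(P,v \right)} = -1$ ($a{\left(P,v \right)} = \frac{1}{0 - 1} = \frac{1}{-1} = -1$)
$r{\left(g,R \right)} = -36$ ($r{\left(g,R \right)} = -2 + \left(6 \cdot 0 g - 34\right) = -2 - \left(34 + 0 g\right) = -2 + \left(0 - 34\right) = -2 - 34 = -36$)
$- r{\left(52,\sqrt{a{\left(-3,-3 \right)} + U{\left(3 \right)}} \right)} = \left(-1\right) \left(-36\right) = 36$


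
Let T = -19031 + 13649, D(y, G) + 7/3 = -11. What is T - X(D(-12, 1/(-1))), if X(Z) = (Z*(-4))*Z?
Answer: -42038/9 ≈ -4670.9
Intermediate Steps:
D(y, G) = -40/3 (D(y, G) = -7/3 - 11 = -40/3)
X(Z) = -4*Z² (X(Z) = (-4*Z)*Z = -4*Z²)
T = -5382
T - X(D(-12, 1/(-1))) = -5382 - (-4)*(-40/3)² = -5382 - (-4)*1600/9 = -5382 - 1*(-6400/9) = -5382 + 6400/9 = -42038/9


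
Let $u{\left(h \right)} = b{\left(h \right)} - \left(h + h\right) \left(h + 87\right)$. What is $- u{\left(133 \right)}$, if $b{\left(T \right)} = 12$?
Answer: $58508$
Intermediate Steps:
$u{\left(h \right)} = 12 - 2 h \left(87 + h\right)$ ($u{\left(h \right)} = 12 - \left(h + h\right) \left(h + 87\right) = 12 - 2 h \left(87 + h\right)$)
$- u{\left(133 \right)} = - (12 - 23142 - 2 \cdot 133^{2}) = - (12 - 23142 - 35378) = \left(-1\right) \left(-58508\right) = 58508$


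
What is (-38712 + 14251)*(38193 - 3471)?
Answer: -849334842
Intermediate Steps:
(-38712 + 14251)*(38193 - 3471) = -24461*34722 = -849334842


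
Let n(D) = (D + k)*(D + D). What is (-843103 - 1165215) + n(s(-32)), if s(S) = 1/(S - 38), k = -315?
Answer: -4920357049/2450 ≈ -2.0083e+6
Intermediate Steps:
s(S) = 1/(-38 + S)
n(D) = 2*D*(-315 + D) (n(D) = (D - 315)*(D + D) = (-315 + D)*(2*D) = 2*D*(-315 + D))
(-843103 - 1165215) + n(s(-32)) = (-843103 - 1165215) + 2*(-315 + 1/(-38 - 32))/(-38 - 32) = -2008318 + 2*(-315 + 1/(-70))/(-70) = -2008318 + 2*(-1/70)*(-315 - 1/70) = -2008318 + 2*(-1/70)*(-22051/70) = -2008318 + 22051/2450 = -4920357049/2450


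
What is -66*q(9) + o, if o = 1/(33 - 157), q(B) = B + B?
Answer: -147313/124 ≈ -1188.0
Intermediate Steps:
q(B) = 2*B
o = -1/124 (o = 1/(-124) = -1/124 ≈ -0.0080645)
-66*q(9) + o = -132*9 - 1/124 = -66*18 - 1/124 = -1188 - 1/124 = -147313/124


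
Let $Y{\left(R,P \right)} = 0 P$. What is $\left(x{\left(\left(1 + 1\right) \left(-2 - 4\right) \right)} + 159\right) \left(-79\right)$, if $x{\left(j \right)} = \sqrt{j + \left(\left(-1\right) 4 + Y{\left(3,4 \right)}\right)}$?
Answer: $-12561 - 316 i \approx -12561.0 - 316.0 i$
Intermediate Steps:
$Y{\left(R,P \right)} = 0$
$x{\left(j \right)} = \sqrt{-4 + j}$ ($x{\left(j \right)} = \sqrt{j + \left(\left(-1\right) 4 + 0\right)} = \sqrt{j + \left(-4 + 0\right)} = \sqrt{j - 4} = \sqrt{-4 + j}$)
$\left(x{\left(\left(1 + 1\right) \left(-2 - 4\right) \right)} + 159\right) \left(-79\right) = \left(\sqrt{-4 + \left(1 + 1\right) \left(-2 - 4\right)} + 159\right) \left(-79\right) = \left(\sqrt{-4 + 2 \left(-6\right)} + 159\right) \left(-79\right) = \left(\sqrt{-4 - 12} + 159\right) \left(-79\right) = \left(\sqrt{-16} + 159\right) \left(-79\right) = \left(4 i + 159\right) \left(-79\right) = \left(159 + 4 i\right) \left(-79\right) = -12561 - 316 i$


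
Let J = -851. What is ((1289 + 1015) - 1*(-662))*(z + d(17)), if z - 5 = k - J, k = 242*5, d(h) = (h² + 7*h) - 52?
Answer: 7183652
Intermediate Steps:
d(h) = -52 + h² + 7*h
k = 1210
z = 2066 (z = 5 + (1210 - 1*(-851)) = 5 + (1210 + 851) = 5 + 2061 = 2066)
((1289 + 1015) - 1*(-662))*(z + d(17)) = ((1289 + 1015) - 1*(-662))*(2066 + (-52 + 17² + 7*17)) = (2304 + 662)*(2066 + (-52 + 289 + 119)) = 2966*(2066 + 356) = 2966*2422 = 7183652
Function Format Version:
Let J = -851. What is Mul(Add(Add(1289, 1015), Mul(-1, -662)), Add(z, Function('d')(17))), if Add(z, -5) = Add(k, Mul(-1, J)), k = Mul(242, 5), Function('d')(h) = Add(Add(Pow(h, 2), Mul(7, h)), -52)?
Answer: 7183652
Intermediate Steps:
Function('d')(h) = Add(-52, Pow(h, 2), Mul(7, h))
k = 1210
z = 2066 (z = Add(5, Add(1210, Mul(-1, -851))) = Add(5, Add(1210, 851)) = Add(5, 2061) = 2066)
Mul(Add(Add(1289, 1015), Mul(-1, -662)), Add(z, Function('d')(17))) = Mul(Add(Add(1289, 1015), Mul(-1, -662)), Add(2066, Add(-52, Pow(17, 2), Mul(7, 17)))) = Mul(Add(2304, 662), Add(2066, Add(-52, 289, 119))) = Mul(2966, Add(2066, 356)) = Mul(2966, 2422) = 7183652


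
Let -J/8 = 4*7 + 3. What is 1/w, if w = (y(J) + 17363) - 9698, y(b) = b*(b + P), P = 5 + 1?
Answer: 1/67681 ≈ 1.4775e-5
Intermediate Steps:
P = 6
J = -248 (J = -8*(4*7 + 3) = -8*(28 + 3) = -8*31 = -248)
y(b) = b*(6 + b) (y(b) = b*(b + 6) = b*(6 + b))
w = 67681 (w = (-248*(6 - 248) + 17363) - 9698 = (-248*(-242) + 17363) - 9698 = (60016 + 17363) - 9698 = 77379 - 9698 = 67681)
1/w = 1/67681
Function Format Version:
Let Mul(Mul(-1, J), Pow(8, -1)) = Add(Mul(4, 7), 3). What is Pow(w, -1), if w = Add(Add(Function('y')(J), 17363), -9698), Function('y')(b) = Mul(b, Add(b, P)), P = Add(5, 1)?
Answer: Rational(1, 67681) ≈ 1.4775e-5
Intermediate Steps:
P = 6
J = -248 (J = Mul(-8, Add(Mul(4, 7), 3)) = Mul(-8, Add(28, 3)) = Mul(-8, 31) = -248)
Function('y')(b) = Mul(b, Add(6, b)) (Function('y')(b) = Mul(b, Add(b, 6)) = Mul(b, Add(6, b)))
w = 67681 (w = Add(Add(Mul(-248, Add(6, -248)), 17363), -9698) = Add(Add(Mul(-248, -242), 17363), -9698) = Add(Add(60016, 17363), -9698) = Add(77379, -9698) = 67681)
Pow(w, -1) = Pow(67681, -1) = Rational(1, 67681)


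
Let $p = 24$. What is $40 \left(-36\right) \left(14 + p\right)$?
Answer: $-54720$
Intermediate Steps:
$40 \left(-36\right) \left(14 + p\right) = 40 \left(-36\right) \left(14 + 24\right) = \left(-1440\right) 38 = -54720$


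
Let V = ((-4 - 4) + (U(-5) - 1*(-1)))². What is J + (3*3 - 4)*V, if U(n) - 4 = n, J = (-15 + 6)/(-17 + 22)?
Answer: 1591/5 ≈ 318.20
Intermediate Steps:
J = -9/5 ≈ -1.8000
U(n) = 4 + n
V = 64 (V = ((-4 - 4) + ((4 - 5) - 1*(-1)))² = (-8 + (-1 + 1))² = (-8 + 0)² = (-8)² = 64)
J + (3*3 - 4)*V = -9/5 + (3*3 - 4)*64 = -9/5 + (9 - 4)*64 = -9/5 + 5*64 = -9/5 + 320 = 1591/5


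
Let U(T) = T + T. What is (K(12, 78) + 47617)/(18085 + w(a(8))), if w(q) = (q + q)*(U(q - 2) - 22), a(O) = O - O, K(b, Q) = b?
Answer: 47629/18085 ≈ 2.6336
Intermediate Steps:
U(T) = 2*T
a(O) = 0
w(q) = 2*q*(-26 + 2*q) (w(q) = (q + q)*(2*(q - 2) - 22) = (2*q)*(2*(-2 + q) - 22) = (2*q)*((-4 + 2*q) - 22) = (2*q)*(-26 + 2*q) = 2*q*(-26 + 2*q))
(K(12, 78) + 47617)/(18085 + w(a(8))) = (12 + 47617)/(18085 + 4*0*(-13 + 0)) = 47629/(18085 + 4*0*(-13)) = 47629/(18085 + 0) = 47629/18085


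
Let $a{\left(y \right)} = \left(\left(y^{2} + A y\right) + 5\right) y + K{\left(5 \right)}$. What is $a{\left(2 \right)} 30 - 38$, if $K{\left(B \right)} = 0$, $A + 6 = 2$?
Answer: $22$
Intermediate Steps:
$A = -4$ ($A = -6 + 2 = -4$)
$a{\left(y \right)} = y \left(5 + y^{2} - 4 y\right)$ ($a{\left(y \right)} = \left(\left(y^{2} - 4 y\right) + 5\right) y + 0 = \left(5 + y^{2} - 4 y\right) y + 0 = y \left(5 + y^{2} - 4 y\right) + 0 = y \left(5 + y^{2} - 4 y\right)$)
$a{\left(2 \right)} 30 - 38 = 2 \left(5 + 2^{2} - 8\right) 30 - 38 = 2 \left(5 + 4 - 8\right) 30 - 38 = 2 \cdot 1 \cdot 30 - 38 = 2 \cdot 30 - 38 = 60 - 38 = 22$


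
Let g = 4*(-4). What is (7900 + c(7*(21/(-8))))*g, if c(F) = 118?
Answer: -128288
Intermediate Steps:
g = -16
(7900 + c(7*(21/(-8))))*g = (7900 + 118)*(-16) = 8018*(-16) = -128288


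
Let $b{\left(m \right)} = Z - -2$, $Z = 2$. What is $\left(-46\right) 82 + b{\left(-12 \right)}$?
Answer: $-3768$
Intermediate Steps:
$b{\left(m \right)} = 4$ ($b{\left(m \right)} = 2 - -2 = 2 + 2 = 4$)
$\left(-46\right) 82 + b{\left(-12 \right)} = \left(-46\right) 82 + 4 = -3772 + 4 = -3768$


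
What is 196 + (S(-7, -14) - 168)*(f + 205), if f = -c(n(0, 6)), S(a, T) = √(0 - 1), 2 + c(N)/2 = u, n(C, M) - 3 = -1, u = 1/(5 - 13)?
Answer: -34958 + 837*I/4 ≈ -34958.0 + 209.25*I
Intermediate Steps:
u = -⅛ (u = 1/(-8) = -⅛ ≈ -0.12500)
n(C, M) = 2 (n(C, M) = 3 - 1 = 2)
c(N) = -17/4 (c(N) = -4 + 2*(-⅛) = -4 - ¼ = -17/4)
S(a, T) = I (S(a, T) = √(-1) = I)
f = 17/4 (f = -1*(-17/4) = 17/4 ≈ 4.2500)
196 + (S(-7, -14) - 168)*(f + 205) = 196 + (I - 168)*(17/4 + 205) = 196 + (-168 + I)*(837/4) = 196 + (-35154 + 837*I/4) = -34958 + 837*I/4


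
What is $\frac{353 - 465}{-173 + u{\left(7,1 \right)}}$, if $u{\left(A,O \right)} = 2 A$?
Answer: $\frac{112}{159} \approx 0.7044$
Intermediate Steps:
$\frac{353 - 465}{-173 + u{\left(7,1 \right)}} = \frac{353 - 465}{-173 + 2 \cdot 7} = - \frac{112}{-173 + 14} = - \frac{112}{-159} = \left(-112\right) \left(- \frac{1}{159}\right) = \frac{112}{159}$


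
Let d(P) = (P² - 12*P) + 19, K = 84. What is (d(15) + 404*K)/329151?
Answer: 34000/329151 ≈ 0.10330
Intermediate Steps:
d(P) = 19 + P² - 12*P
(d(15) + 404*K)/329151 = ((19 + 15² - 12*15) + 404*84)/329151 = ((19 + 225 - 180) + 33936)*(1/329151) = (64 + 33936)*(1/329151) = 34000*(1/329151) = 34000/329151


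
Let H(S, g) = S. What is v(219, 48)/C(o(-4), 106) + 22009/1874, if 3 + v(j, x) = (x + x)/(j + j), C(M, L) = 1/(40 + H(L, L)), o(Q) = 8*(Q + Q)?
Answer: -738835/1874 ≈ -394.26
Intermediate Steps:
o(Q) = 16*Q (o(Q) = 8*(2*Q) = 16*Q)
C(M, L) = 1/(40 + L)
v(j, x) = -3 + x/j (v(j, x) = -3 + (x + x)/(j + j) = -3 + (2*x)/((2*j)) = -3 + (2*x)*(1/(2*j)) = -3 + x/j)
v(219, 48)/C(o(-4), 106) + 22009/1874 = (-3 + 48/219)/(1/(40 + 106)) + 22009/1874 = (-3 + 48*(1/219))/(1/146) + 22009*(1/1874) = (-3 + 16/73)/(1/146) + 22009/1874 = -203/73*146 + 22009/1874 = -406 + 22009/1874 = -738835/1874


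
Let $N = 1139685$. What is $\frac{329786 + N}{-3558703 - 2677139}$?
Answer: $- \frac{1469471}{6235842} \approx -0.23565$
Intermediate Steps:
$\frac{329786 + N}{-3558703 - 2677139} = \frac{329786 + 1139685}{-3558703 - 2677139} = \frac{1469471}{-6235842} = 1469471 \left(- \frac{1}{6235842}\right) = - \frac{1469471}{6235842}$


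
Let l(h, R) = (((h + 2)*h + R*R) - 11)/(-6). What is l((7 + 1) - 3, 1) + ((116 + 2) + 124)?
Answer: 1427/6 ≈ 237.83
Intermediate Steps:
l(h, R) = 11/6 - R**2/6 - h*(2 + h)/6 (l(h, R) = (((2 + h)*h + R**2) - 11)*(-1/6) = ((h*(2 + h) + R**2) - 11)*(-1/6) = ((R**2 + h*(2 + h)) - 11)*(-1/6) = (-11 + R**2 + h*(2 + h))*(-1/6) = 11/6 - R**2/6 - h*(2 + h)/6)
l((7 + 1) - 3, 1) + ((116 + 2) + 124) = (11/6 - ((7 + 1) - 3)/3 - 1/6*1**2 - ((7 + 1) - 3)**2/6) + ((116 + 2) + 124) = (11/6 - (8 - 3)/3 - 1/6*1 - (8 - 3)**2/6) + (118 + 124) = (11/6 - 1/3*5 - 1/6 - 1/6*5**2) + 242 = (11/6 - 5/3 - 1/6 - 1/6*25) + 242 = (11/6 - 5/3 - 1/6 - 25/6) + 242 = -25/6 + 242 = 1427/6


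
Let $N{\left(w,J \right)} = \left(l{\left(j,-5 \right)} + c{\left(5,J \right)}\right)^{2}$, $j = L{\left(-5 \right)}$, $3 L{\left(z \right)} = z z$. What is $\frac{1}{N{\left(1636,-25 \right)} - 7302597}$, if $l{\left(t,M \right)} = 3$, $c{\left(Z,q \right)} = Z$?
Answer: $- \frac{1}{7302533} \approx -1.3694 \cdot 10^{-7}$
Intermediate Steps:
$L{\left(z \right)} = \frac{z^{2}}{3}$ ($L{\left(z \right)} = \frac{z z}{3} = \frac{z^{2}}{3}$)
$j = \frac{25}{3}$ ($j = \frac{\left(-5\right)^{2}}{3} = \frac{1}{3} \cdot 25 = \frac{25}{3} \approx 8.3333$)
$N{\left(w,J \right)} = 64$ ($N{\left(w,J \right)} = \left(3 + 5\right)^{2} = 8^{2} = 64$)
$\frac{1}{N{\left(1636,-25 \right)} - 7302597} = \frac{1}{64 - 7302597} = \frac{1}{-7302533} = - \frac{1}{7302533}$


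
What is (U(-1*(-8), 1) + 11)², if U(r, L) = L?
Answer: 144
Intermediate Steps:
(U(-1*(-8), 1) + 11)² = (1 + 11)² = 12² = 144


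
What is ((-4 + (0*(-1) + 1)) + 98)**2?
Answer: 9025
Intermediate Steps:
((-4 + (0*(-1) + 1)) + 98)**2 = ((-4 + (0 + 1)) + 98)**2 = ((-4 + 1) + 98)**2 = (-3 + 98)**2 = 95**2 = 9025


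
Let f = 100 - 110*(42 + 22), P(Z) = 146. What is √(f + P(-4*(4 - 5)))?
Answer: I*√6794 ≈ 82.426*I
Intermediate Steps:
f = -6940 (f = 100 - 110*64 = 100 - 7040 = -6940)
√(f + P(-4*(4 - 5))) = √(-6940 + 146) = √(-6794) = I*√6794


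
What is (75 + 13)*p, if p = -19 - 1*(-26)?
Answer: 616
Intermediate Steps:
p = 7 (p = -19 + 26 = 7)
(75 + 13)*p = (75 + 13)*7 = 88*7 = 616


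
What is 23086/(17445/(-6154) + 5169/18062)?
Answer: -641522702282/70820391 ≈ -9058.4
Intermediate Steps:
23086/(17445/(-6154) + 5169/18062) = 23086/(17445*(-1/6154) + 5169*(1/18062)) = 23086/(-17445/6154 + 5169/18062) = 23086/(-70820391/27788387) = 23086*(-27788387/70820391) = -641522702282/70820391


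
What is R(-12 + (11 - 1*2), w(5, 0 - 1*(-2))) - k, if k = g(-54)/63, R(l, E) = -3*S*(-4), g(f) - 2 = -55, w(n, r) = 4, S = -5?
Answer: -3727/63 ≈ -59.159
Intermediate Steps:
g(f) = -53 (g(f) = 2 - 55 = -53)
R(l, E) = -60 (R(l, E) = -3*(-5)*(-4) = 15*(-4) = -60)
k = -53/63 ≈ -0.84127
R(-12 + (11 - 1*2), w(5, 0 - 1*(-2))) - k = -60 - 1*(-53/63) = -60 + 53/63 = -3727/63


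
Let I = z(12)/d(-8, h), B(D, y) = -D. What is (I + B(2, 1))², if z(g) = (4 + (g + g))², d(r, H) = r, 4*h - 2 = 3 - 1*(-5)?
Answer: 10000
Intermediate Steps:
h = 5/2 (h = ½ + (3 - 1*(-5))/4 = ½ + (3 + 5)/4 = ½ + (¼)*8 = ½ + 2 = 5/2 ≈ 2.5000)
z(g) = (4 + 2*g)²
I = -98 (I = (4*(2 + 12)²)/(-8) = (4*14²)*(-⅛) = (4*196)*(-⅛) = 784*(-⅛) = -98)
(I + B(2, 1))² = (-98 - 1*2)² = (-98 - 2)² = (-100)² = 10000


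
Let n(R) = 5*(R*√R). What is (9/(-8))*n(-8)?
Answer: 90*I*√2 ≈ 127.28*I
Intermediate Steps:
n(R) = 5*R^(3/2)
(9/(-8))*n(-8) = (9/(-8))*(5*(-8)^(3/2)) = (9*(-⅛))*(5*(-16*I*√2)) = -(-90)*I*√2 = 90*I*√2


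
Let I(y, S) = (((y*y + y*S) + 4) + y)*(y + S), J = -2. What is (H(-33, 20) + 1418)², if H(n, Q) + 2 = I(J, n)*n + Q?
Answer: 7156483216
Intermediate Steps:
I(y, S) = (S + y)*(4 + y + y² + S*y) (I(y, S) = (((y² + S*y) + 4) + y)*(S + y) = ((4 + y² + S*y) + y)*(S + y) = (4 + y + y² + S*y)*(S + y) = (S + y)*(4 + y + y² + S*y))
H(n, Q) = -2 + Q + n*(-12 - 2*n² + 10*n) (H(n, Q) = -2 + (((-2)² + (-2)³ + 4*n + 4*(-2) + n*(-2) - 2*n² + 2*n*(-2)²)*n + Q) = -2 + ((4 - 8 + 4*n - 8 - 2*n - 2*n² + 2*n*4)*n + Q) = -2 + ((4 - 8 + 4*n - 8 - 2*n - 2*n² + 8*n)*n + Q) = -2 + ((-12 - 2*n² + 10*n)*n + Q) = -2 + (n*(-12 - 2*n² + 10*n) + Q) = -2 + (Q + n*(-12 - 2*n² + 10*n)) = -2 + Q + n*(-12 - 2*n² + 10*n))
(H(-33, 20) + 1418)² = ((-2 + 20 + 2*(-33)*(-6 - 1*(-33)² + 5*(-33))) + 1418)² = ((-2 + 20 + 2*(-33)*(-6 - 1*1089 - 165)) + 1418)² = ((-2 + 20 + 2*(-33)*(-6 - 1089 - 165)) + 1418)² = ((-2 + 20 + 2*(-33)*(-1260)) + 1418)² = ((-2 + 20 + 83160) + 1418)² = (83178 + 1418)² = 84596² = 7156483216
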